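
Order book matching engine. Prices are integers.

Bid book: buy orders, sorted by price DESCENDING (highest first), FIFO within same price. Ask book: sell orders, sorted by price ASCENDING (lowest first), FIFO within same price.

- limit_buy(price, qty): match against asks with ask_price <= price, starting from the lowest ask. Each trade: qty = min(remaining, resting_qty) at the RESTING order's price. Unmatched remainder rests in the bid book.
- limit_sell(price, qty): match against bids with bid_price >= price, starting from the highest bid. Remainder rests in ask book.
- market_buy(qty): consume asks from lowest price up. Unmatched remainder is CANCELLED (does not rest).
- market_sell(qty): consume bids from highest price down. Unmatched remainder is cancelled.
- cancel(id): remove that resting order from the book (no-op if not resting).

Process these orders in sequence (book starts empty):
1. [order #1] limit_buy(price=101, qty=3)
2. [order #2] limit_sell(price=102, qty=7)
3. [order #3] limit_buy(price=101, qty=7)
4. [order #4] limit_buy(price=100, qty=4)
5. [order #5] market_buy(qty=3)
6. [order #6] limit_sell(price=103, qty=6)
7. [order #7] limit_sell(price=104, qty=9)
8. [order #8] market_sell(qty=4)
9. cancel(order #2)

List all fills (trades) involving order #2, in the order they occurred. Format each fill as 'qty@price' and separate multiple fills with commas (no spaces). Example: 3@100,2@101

Answer: 3@102

Derivation:
After op 1 [order #1] limit_buy(price=101, qty=3): fills=none; bids=[#1:3@101] asks=[-]
After op 2 [order #2] limit_sell(price=102, qty=7): fills=none; bids=[#1:3@101] asks=[#2:7@102]
After op 3 [order #3] limit_buy(price=101, qty=7): fills=none; bids=[#1:3@101 #3:7@101] asks=[#2:7@102]
After op 4 [order #4] limit_buy(price=100, qty=4): fills=none; bids=[#1:3@101 #3:7@101 #4:4@100] asks=[#2:7@102]
After op 5 [order #5] market_buy(qty=3): fills=#5x#2:3@102; bids=[#1:3@101 #3:7@101 #4:4@100] asks=[#2:4@102]
After op 6 [order #6] limit_sell(price=103, qty=6): fills=none; bids=[#1:3@101 #3:7@101 #4:4@100] asks=[#2:4@102 #6:6@103]
After op 7 [order #7] limit_sell(price=104, qty=9): fills=none; bids=[#1:3@101 #3:7@101 #4:4@100] asks=[#2:4@102 #6:6@103 #7:9@104]
After op 8 [order #8] market_sell(qty=4): fills=#1x#8:3@101 #3x#8:1@101; bids=[#3:6@101 #4:4@100] asks=[#2:4@102 #6:6@103 #7:9@104]
After op 9 cancel(order #2): fills=none; bids=[#3:6@101 #4:4@100] asks=[#6:6@103 #7:9@104]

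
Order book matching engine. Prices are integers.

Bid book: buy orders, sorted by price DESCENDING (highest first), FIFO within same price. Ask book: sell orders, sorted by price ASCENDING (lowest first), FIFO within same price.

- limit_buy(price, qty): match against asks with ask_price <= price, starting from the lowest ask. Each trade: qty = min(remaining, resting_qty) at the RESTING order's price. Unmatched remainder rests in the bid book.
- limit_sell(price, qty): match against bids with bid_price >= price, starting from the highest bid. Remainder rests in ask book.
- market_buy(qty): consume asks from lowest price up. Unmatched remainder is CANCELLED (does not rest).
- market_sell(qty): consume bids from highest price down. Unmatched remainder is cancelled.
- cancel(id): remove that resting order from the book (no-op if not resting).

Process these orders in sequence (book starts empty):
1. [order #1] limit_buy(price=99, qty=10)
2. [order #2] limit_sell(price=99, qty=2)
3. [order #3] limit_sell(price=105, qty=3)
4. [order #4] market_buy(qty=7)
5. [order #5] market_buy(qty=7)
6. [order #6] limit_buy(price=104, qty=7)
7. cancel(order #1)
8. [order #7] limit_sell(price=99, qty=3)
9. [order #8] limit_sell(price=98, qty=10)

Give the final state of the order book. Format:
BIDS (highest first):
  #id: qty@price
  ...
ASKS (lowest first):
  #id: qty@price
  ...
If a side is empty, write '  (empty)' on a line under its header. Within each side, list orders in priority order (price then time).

Answer: BIDS (highest first):
  (empty)
ASKS (lowest first):
  #8: 6@98

Derivation:
After op 1 [order #1] limit_buy(price=99, qty=10): fills=none; bids=[#1:10@99] asks=[-]
After op 2 [order #2] limit_sell(price=99, qty=2): fills=#1x#2:2@99; bids=[#1:8@99] asks=[-]
After op 3 [order #3] limit_sell(price=105, qty=3): fills=none; bids=[#1:8@99] asks=[#3:3@105]
After op 4 [order #4] market_buy(qty=7): fills=#4x#3:3@105; bids=[#1:8@99] asks=[-]
After op 5 [order #5] market_buy(qty=7): fills=none; bids=[#1:8@99] asks=[-]
After op 6 [order #6] limit_buy(price=104, qty=7): fills=none; bids=[#6:7@104 #1:8@99] asks=[-]
After op 7 cancel(order #1): fills=none; bids=[#6:7@104] asks=[-]
After op 8 [order #7] limit_sell(price=99, qty=3): fills=#6x#7:3@104; bids=[#6:4@104] asks=[-]
After op 9 [order #8] limit_sell(price=98, qty=10): fills=#6x#8:4@104; bids=[-] asks=[#8:6@98]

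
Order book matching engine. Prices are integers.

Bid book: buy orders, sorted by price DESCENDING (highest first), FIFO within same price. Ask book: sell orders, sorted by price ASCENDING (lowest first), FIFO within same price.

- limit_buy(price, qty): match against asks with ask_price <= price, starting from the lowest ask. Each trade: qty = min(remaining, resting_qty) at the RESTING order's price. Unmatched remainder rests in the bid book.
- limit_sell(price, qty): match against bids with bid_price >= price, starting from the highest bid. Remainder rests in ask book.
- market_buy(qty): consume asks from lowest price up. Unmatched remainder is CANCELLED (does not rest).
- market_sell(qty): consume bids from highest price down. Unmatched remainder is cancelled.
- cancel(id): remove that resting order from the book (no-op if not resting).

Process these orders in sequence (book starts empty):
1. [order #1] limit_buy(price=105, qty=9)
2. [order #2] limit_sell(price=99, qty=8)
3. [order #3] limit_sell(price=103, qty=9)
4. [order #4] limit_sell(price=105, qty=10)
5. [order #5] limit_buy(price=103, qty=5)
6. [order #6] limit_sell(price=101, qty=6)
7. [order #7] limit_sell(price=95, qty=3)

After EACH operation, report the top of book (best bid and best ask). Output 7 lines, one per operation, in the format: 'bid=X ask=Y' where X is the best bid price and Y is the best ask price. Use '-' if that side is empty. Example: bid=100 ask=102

Answer: bid=105 ask=-
bid=105 ask=-
bid=- ask=103
bid=- ask=103
bid=- ask=103
bid=- ask=101
bid=- ask=95

Derivation:
After op 1 [order #1] limit_buy(price=105, qty=9): fills=none; bids=[#1:9@105] asks=[-]
After op 2 [order #2] limit_sell(price=99, qty=8): fills=#1x#2:8@105; bids=[#1:1@105] asks=[-]
After op 3 [order #3] limit_sell(price=103, qty=9): fills=#1x#3:1@105; bids=[-] asks=[#3:8@103]
After op 4 [order #4] limit_sell(price=105, qty=10): fills=none; bids=[-] asks=[#3:8@103 #4:10@105]
After op 5 [order #5] limit_buy(price=103, qty=5): fills=#5x#3:5@103; bids=[-] asks=[#3:3@103 #4:10@105]
After op 6 [order #6] limit_sell(price=101, qty=6): fills=none; bids=[-] asks=[#6:6@101 #3:3@103 #4:10@105]
After op 7 [order #7] limit_sell(price=95, qty=3): fills=none; bids=[-] asks=[#7:3@95 #6:6@101 #3:3@103 #4:10@105]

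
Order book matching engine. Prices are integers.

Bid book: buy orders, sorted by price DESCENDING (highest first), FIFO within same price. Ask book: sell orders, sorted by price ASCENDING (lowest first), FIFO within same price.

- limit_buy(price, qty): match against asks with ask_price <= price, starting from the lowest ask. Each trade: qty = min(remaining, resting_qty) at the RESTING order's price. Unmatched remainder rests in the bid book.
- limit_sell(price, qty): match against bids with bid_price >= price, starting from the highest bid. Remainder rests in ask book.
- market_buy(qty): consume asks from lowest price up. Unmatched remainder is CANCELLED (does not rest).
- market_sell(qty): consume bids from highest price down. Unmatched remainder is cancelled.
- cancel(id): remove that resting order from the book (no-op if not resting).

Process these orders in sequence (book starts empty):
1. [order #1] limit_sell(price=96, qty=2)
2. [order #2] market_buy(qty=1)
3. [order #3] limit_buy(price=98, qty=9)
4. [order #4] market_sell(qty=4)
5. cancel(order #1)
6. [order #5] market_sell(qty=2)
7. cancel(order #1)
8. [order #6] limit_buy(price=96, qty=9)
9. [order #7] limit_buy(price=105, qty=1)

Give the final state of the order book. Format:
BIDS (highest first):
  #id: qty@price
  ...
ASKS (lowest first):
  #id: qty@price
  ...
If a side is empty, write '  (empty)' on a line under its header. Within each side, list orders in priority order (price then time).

Answer: BIDS (highest first):
  #7: 1@105
  #3: 2@98
  #6: 9@96
ASKS (lowest first):
  (empty)

Derivation:
After op 1 [order #1] limit_sell(price=96, qty=2): fills=none; bids=[-] asks=[#1:2@96]
After op 2 [order #2] market_buy(qty=1): fills=#2x#1:1@96; bids=[-] asks=[#1:1@96]
After op 3 [order #3] limit_buy(price=98, qty=9): fills=#3x#1:1@96; bids=[#3:8@98] asks=[-]
After op 4 [order #4] market_sell(qty=4): fills=#3x#4:4@98; bids=[#3:4@98] asks=[-]
After op 5 cancel(order #1): fills=none; bids=[#3:4@98] asks=[-]
After op 6 [order #5] market_sell(qty=2): fills=#3x#5:2@98; bids=[#3:2@98] asks=[-]
After op 7 cancel(order #1): fills=none; bids=[#3:2@98] asks=[-]
After op 8 [order #6] limit_buy(price=96, qty=9): fills=none; bids=[#3:2@98 #6:9@96] asks=[-]
After op 9 [order #7] limit_buy(price=105, qty=1): fills=none; bids=[#7:1@105 #3:2@98 #6:9@96] asks=[-]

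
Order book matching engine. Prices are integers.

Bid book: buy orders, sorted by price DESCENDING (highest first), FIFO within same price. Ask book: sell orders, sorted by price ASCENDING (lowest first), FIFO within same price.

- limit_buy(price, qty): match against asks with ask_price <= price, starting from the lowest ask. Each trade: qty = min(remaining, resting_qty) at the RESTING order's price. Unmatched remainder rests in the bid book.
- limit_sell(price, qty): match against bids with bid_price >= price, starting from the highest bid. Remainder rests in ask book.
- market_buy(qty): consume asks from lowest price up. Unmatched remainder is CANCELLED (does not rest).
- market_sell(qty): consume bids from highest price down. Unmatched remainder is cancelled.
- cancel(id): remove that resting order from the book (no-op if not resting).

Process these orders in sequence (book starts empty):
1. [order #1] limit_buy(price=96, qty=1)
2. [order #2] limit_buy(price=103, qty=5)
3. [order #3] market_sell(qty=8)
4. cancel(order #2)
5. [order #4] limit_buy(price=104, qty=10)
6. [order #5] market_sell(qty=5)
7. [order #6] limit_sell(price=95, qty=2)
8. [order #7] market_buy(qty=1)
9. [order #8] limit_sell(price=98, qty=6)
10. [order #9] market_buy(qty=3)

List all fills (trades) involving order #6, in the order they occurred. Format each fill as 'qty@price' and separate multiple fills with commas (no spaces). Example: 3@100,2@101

After op 1 [order #1] limit_buy(price=96, qty=1): fills=none; bids=[#1:1@96] asks=[-]
After op 2 [order #2] limit_buy(price=103, qty=5): fills=none; bids=[#2:5@103 #1:1@96] asks=[-]
After op 3 [order #3] market_sell(qty=8): fills=#2x#3:5@103 #1x#3:1@96; bids=[-] asks=[-]
After op 4 cancel(order #2): fills=none; bids=[-] asks=[-]
After op 5 [order #4] limit_buy(price=104, qty=10): fills=none; bids=[#4:10@104] asks=[-]
After op 6 [order #5] market_sell(qty=5): fills=#4x#5:5@104; bids=[#4:5@104] asks=[-]
After op 7 [order #6] limit_sell(price=95, qty=2): fills=#4x#6:2@104; bids=[#4:3@104] asks=[-]
After op 8 [order #7] market_buy(qty=1): fills=none; bids=[#4:3@104] asks=[-]
After op 9 [order #8] limit_sell(price=98, qty=6): fills=#4x#8:3@104; bids=[-] asks=[#8:3@98]
After op 10 [order #9] market_buy(qty=3): fills=#9x#8:3@98; bids=[-] asks=[-]

Answer: 2@104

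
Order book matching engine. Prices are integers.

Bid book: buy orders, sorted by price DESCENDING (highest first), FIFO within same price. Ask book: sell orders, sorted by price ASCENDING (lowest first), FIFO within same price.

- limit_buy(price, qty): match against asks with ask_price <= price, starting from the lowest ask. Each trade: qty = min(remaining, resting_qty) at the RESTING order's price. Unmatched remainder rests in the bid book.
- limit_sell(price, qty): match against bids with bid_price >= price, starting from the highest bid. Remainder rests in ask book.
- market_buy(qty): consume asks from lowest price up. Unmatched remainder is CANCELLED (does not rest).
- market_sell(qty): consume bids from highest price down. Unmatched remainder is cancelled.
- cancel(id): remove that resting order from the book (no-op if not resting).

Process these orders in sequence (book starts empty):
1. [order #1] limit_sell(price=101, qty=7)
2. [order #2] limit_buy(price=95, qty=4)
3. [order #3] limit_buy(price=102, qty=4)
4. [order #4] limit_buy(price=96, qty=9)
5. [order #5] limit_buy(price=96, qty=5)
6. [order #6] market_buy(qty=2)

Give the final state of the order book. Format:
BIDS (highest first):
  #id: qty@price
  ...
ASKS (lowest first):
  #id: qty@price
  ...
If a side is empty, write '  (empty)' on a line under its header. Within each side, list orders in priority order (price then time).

After op 1 [order #1] limit_sell(price=101, qty=7): fills=none; bids=[-] asks=[#1:7@101]
After op 2 [order #2] limit_buy(price=95, qty=4): fills=none; bids=[#2:4@95] asks=[#1:7@101]
After op 3 [order #3] limit_buy(price=102, qty=4): fills=#3x#1:4@101; bids=[#2:4@95] asks=[#1:3@101]
After op 4 [order #4] limit_buy(price=96, qty=9): fills=none; bids=[#4:9@96 #2:4@95] asks=[#1:3@101]
After op 5 [order #5] limit_buy(price=96, qty=5): fills=none; bids=[#4:9@96 #5:5@96 #2:4@95] asks=[#1:3@101]
After op 6 [order #6] market_buy(qty=2): fills=#6x#1:2@101; bids=[#4:9@96 #5:5@96 #2:4@95] asks=[#1:1@101]

Answer: BIDS (highest first):
  #4: 9@96
  #5: 5@96
  #2: 4@95
ASKS (lowest first):
  #1: 1@101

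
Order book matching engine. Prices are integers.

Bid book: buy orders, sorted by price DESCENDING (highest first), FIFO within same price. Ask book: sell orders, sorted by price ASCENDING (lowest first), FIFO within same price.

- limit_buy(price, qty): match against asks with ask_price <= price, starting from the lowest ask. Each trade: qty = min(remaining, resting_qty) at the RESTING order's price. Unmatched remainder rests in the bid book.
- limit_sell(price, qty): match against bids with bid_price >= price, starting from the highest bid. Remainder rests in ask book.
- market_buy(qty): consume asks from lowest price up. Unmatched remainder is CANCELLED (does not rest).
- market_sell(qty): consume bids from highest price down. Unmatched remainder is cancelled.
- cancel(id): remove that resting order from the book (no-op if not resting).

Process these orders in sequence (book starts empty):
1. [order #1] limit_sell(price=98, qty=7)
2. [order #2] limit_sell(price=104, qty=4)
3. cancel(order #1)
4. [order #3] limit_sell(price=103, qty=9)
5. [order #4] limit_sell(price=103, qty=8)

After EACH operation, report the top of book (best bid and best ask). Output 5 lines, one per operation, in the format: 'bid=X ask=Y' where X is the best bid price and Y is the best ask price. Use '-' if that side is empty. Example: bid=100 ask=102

After op 1 [order #1] limit_sell(price=98, qty=7): fills=none; bids=[-] asks=[#1:7@98]
After op 2 [order #2] limit_sell(price=104, qty=4): fills=none; bids=[-] asks=[#1:7@98 #2:4@104]
After op 3 cancel(order #1): fills=none; bids=[-] asks=[#2:4@104]
After op 4 [order #3] limit_sell(price=103, qty=9): fills=none; bids=[-] asks=[#3:9@103 #2:4@104]
After op 5 [order #4] limit_sell(price=103, qty=8): fills=none; bids=[-] asks=[#3:9@103 #4:8@103 #2:4@104]

Answer: bid=- ask=98
bid=- ask=98
bid=- ask=104
bid=- ask=103
bid=- ask=103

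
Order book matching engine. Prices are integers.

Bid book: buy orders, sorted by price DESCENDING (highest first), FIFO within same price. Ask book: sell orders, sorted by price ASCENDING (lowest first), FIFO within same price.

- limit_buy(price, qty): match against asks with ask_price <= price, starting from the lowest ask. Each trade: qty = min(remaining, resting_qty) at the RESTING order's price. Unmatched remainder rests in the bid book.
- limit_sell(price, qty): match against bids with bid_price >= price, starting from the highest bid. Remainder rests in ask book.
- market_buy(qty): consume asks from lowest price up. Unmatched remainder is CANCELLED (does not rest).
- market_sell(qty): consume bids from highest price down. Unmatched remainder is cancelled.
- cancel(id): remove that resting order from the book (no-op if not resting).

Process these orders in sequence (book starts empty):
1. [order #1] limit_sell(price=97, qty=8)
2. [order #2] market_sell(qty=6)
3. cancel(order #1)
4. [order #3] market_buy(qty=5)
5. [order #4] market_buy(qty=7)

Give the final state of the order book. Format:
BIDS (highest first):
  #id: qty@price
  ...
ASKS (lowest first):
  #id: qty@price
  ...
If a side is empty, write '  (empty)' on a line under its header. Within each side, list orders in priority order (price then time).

After op 1 [order #1] limit_sell(price=97, qty=8): fills=none; bids=[-] asks=[#1:8@97]
After op 2 [order #2] market_sell(qty=6): fills=none; bids=[-] asks=[#1:8@97]
After op 3 cancel(order #1): fills=none; bids=[-] asks=[-]
After op 4 [order #3] market_buy(qty=5): fills=none; bids=[-] asks=[-]
After op 5 [order #4] market_buy(qty=7): fills=none; bids=[-] asks=[-]

Answer: BIDS (highest first):
  (empty)
ASKS (lowest first):
  (empty)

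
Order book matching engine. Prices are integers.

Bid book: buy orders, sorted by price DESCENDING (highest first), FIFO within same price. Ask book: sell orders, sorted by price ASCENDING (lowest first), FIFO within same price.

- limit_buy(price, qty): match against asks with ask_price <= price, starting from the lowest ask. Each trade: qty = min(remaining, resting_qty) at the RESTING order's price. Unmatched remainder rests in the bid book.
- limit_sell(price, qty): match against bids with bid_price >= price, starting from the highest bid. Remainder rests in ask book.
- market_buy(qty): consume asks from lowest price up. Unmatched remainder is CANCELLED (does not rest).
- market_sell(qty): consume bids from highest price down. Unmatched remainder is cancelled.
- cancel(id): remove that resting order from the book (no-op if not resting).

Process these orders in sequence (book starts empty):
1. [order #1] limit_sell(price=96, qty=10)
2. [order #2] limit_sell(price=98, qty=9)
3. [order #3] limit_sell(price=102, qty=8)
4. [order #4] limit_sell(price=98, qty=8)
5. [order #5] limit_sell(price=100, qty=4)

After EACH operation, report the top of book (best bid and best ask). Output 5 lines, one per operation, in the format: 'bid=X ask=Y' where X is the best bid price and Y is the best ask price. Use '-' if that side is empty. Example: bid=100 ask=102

Answer: bid=- ask=96
bid=- ask=96
bid=- ask=96
bid=- ask=96
bid=- ask=96

Derivation:
After op 1 [order #1] limit_sell(price=96, qty=10): fills=none; bids=[-] asks=[#1:10@96]
After op 2 [order #2] limit_sell(price=98, qty=9): fills=none; bids=[-] asks=[#1:10@96 #2:9@98]
After op 3 [order #3] limit_sell(price=102, qty=8): fills=none; bids=[-] asks=[#1:10@96 #2:9@98 #3:8@102]
After op 4 [order #4] limit_sell(price=98, qty=8): fills=none; bids=[-] asks=[#1:10@96 #2:9@98 #4:8@98 #3:8@102]
After op 5 [order #5] limit_sell(price=100, qty=4): fills=none; bids=[-] asks=[#1:10@96 #2:9@98 #4:8@98 #5:4@100 #3:8@102]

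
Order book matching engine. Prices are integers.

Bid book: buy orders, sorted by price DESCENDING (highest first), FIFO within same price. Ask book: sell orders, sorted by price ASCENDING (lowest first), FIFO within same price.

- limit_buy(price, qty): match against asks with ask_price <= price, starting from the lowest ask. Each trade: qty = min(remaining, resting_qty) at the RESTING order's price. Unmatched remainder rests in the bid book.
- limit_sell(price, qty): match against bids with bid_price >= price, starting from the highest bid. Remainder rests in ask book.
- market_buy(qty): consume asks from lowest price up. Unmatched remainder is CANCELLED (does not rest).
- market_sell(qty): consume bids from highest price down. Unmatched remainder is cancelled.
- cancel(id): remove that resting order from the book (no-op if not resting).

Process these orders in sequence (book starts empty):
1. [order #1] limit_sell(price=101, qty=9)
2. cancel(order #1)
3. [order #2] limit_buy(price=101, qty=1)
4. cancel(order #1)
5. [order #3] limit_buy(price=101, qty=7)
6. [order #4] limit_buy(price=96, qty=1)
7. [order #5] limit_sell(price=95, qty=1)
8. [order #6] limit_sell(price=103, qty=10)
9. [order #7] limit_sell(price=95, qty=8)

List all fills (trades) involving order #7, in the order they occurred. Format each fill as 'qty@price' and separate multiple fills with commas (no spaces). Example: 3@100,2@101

After op 1 [order #1] limit_sell(price=101, qty=9): fills=none; bids=[-] asks=[#1:9@101]
After op 2 cancel(order #1): fills=none; bids=[-] asks=[-]
After op 3 [order #2] limit_buy(price=101, qty=1): fills=none; bids=[#2:1@101] asks=[-]
After op 4 cancel(order #1): fills=none; bids=[#2:1@101] asks=[-]
After op 5 [order #3] limit_buy(price=101, qty=7): fills=none; bids=[#2:1@101 #3:7@101] asks=[-]
After op 6 [order #4] limit_buy(price=96, qty=1): fills=none; bids=[#2:1@101 #3:7@101 #4:1@96] asks=[-]
After op 7 [order #5] limit_sell(price=95, qty=1): fills=#2x#5:1@101; bids=[#3:7@101 #4:1@96] asks=[-]
After op 8 [order #6] limit_sell(price=103, qty=10): fills=none; bids=[#3:7@101 #4:1@96] asks=[#6:10@103]
After op 9 [order #7] limit_sell(price=95, qty=8): fills=#3x#7:7@101 #4x#7:1@96; bids=[-] asks=[#6:10@103]

Answer: 7@101,1@96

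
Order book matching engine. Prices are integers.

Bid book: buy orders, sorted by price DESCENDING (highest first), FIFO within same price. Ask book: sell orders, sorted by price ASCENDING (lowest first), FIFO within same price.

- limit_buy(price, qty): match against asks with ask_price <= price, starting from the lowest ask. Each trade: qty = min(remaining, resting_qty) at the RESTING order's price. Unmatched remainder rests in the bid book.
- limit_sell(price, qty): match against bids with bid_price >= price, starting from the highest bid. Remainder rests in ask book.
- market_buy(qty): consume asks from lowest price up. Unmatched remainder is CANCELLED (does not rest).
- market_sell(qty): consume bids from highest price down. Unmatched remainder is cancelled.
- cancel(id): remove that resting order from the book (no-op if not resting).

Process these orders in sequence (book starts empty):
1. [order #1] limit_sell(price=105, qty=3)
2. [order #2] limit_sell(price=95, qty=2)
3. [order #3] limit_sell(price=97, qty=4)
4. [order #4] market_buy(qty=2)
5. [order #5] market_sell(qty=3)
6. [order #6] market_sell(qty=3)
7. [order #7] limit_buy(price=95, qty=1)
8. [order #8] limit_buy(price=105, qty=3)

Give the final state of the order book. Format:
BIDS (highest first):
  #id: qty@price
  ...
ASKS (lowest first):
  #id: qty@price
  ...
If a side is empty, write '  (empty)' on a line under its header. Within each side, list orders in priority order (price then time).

Answer: BIDS (highest first):
  #7: 1@95
ASKS (lowest first):
  #3: 1@97
  #1: 3@105

Derivation:
After op 1 [order #1] limit_sell(price=105, qty=3): fills=none; bids=[-] asks=[#1:3@105]
After op 2 [order #2] limit_sell(price=95, qty=2): fills=none; bids=[-] asks=[#2:2@95 #1:3@105]
After op 3 [order #3] limit_sell(price=97, qty=4): fills=none; bids=[-] asks=[#2:2@95 #3:4@97 #1:3@105]
After op 4 [order #4] market_buy(qty=2): fills=#4x#2:2@95; bids=[-] asks=[#3:4@97 #1:3@105]
After op 5 [order #5] market_sell(qty=3): fills=none; bids=[-] asks=[#3:4@97 #1:3@105]
After op 6 [order #6] market_sell(qty=3): fills=none; bids=[-] asks=[#3:4@97 #1:3@105]
After op 7 [order #7] limit_buy(price=95, qty=1): fills=none; bids=[#7:1@95] asks=[#3:4@97 #1:3@105]
After op 8 [order #8] limit_buy(price=105, qty=3): fills=#8x#3:3@97; bids=[#7:1@95] asks=[#3:1@97 #1:3@105]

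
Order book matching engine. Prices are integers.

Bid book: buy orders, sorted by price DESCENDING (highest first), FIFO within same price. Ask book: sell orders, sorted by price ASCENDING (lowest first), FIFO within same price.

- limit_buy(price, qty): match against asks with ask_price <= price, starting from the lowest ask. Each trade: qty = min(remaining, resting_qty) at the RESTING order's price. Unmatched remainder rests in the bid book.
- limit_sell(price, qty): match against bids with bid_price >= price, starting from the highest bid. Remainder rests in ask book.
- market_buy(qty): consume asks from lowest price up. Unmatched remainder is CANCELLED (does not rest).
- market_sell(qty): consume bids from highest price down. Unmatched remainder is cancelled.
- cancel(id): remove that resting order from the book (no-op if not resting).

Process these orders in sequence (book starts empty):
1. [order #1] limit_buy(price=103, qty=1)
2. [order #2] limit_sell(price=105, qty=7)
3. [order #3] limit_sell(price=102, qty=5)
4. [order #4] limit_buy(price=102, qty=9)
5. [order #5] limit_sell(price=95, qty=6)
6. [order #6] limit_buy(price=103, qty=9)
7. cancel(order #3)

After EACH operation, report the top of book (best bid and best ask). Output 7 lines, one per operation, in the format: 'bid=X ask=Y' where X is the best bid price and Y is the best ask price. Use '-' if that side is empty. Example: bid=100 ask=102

After op 1 [order #1] limit_buy(price=103, qty=1): fills=none; bids=[#1:1@103] asks=[-]
After op 2 [order #2] limit_sell(price=105, qty=7): fills=none; bids=[#1:1@103] asks=[#2:7@105]
After op 3 [order #3] limit_sell(price=102, qty=5): fills=#1x#3:1@103; bids=[-] asks=[#3:4@102 #2:7@105]
After op 4 [order #4] limit_buy(price=102, qty=9): fills=#4x#3:4@102; bids=[#4:5@102] asks=[#2:7@105]
After op 5 [order #5] limit_sell(price=95, qty=6): fills=#4x#5:5@102; bids=[-] asks=[#5:1@95 #2:7@105]
After op 6 [order #6] limit_buy(price=103, qty=9): fills=#6x#5:1@95; bids=[#6:8@103] asks=[#2:7@105]
After op 7 cancel(order #3): fills=none; bids=[#6:8@103] asks=[#2:7@105]

Answer: bid=103 ask=-
bid=103 ask=105
bid=- ask=102
bid=102 ask=105
bid=- ask=95
bid=103 ask=105
bid=103 ask=105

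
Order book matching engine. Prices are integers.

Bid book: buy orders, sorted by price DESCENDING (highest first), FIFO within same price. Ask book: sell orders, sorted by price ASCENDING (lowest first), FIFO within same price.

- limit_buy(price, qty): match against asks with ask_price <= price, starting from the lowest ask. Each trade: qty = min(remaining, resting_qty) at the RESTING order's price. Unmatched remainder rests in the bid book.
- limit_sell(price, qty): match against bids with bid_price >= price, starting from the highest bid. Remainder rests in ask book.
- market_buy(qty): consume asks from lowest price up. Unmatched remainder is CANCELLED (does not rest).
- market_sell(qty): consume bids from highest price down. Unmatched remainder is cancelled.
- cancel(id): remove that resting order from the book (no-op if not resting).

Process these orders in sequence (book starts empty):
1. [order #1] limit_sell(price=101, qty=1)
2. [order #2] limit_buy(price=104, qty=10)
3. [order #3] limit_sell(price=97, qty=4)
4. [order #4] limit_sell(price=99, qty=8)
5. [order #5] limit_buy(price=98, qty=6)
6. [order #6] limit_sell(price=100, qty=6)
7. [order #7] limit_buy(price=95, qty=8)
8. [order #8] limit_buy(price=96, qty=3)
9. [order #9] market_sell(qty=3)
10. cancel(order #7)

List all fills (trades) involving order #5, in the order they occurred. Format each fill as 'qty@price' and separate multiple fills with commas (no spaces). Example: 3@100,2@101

Answer: 3@98

Derivation:
After op 1 [order #1] limit_sell(price=101, qty=1): fills=none; bids=[-] asks=[#1:1@101]
After op 2 [order #2] limit_buy(price=104, qty=10): fills=#2x#1:1@101; bids=[#2:9@104] asks=[-]
After op 3 [order #3] limit_sell(price=97, qty=4): fills=#2x#3:4@104; bids=[#2:5@104] asks=[-]
After op 4 [order #4] limit_sell(price=99, qty=8): fills=#2x#4:5@104; bids=[-] asks=[#4:3@99]
After op 5 [order #5] limit_buy(price=98, qty=6): fills=none; bids=[#5:6@98] asks=[#4:3@99]
After op 6 [order #6] limit_sell(price=100, qty=6): fills=none; bids=[#5:6@98] asks=[#4:3@99 #6:6@100]
After op 7 [order #7] limit_buy(price=95, qty=8): fills=none; bids=[#5:6@98 #7:8@95] asks=[#4:3@99 #6:6@100]
After op 8 [order #8] limit_buy(price=96, qty=3): fills=none; bids=[#5:6@98 #8:3@96 #7:8@95] asks=[#4:3@99 #6:6@100]
After op 9 [order #9] market_sell(qty=3): fills=#5x#9:3@98; bids=[#5:3@98 #8:3@96 #7:8@95] asks=[#4:3@99 #6:6@100]
After op 10 cancel(order #7): fills=none; bids=[#5:3@98 #8:3@96] asks=[#4:3@99 #6:6@100]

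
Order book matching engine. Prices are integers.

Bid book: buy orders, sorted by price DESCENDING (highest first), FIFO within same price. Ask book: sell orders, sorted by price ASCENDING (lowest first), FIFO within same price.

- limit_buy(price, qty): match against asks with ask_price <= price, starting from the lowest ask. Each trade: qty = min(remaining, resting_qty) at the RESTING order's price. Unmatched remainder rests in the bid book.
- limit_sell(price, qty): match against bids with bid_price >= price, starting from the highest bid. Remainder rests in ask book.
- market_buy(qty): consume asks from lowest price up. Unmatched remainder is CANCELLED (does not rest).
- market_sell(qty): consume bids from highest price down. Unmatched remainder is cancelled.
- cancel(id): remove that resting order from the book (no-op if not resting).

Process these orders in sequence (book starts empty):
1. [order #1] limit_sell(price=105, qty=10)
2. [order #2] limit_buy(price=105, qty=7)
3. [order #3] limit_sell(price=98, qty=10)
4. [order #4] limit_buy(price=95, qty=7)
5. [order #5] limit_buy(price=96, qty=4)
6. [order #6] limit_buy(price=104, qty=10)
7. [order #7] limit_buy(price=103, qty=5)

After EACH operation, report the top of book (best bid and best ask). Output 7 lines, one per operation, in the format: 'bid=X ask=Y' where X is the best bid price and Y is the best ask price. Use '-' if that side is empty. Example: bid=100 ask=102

After op 1 [order #1] limit_sell(price=105, qty=10): fills=none; bids=[-] asks=[#1:10@105]
After op 2 [order #2] limit_buy(price=105, qty=7): fills=#2x#1:7@105; bids=[-] asks=[#1:3@105]
After op 3 [order #3] limit_sell(price=98, qty=10): fills=none; bids=[-] asks=[#3:10@98 #1:3@105]
After op 4 [order #4] limit_buy(price=95, qty=7): fills=none; bids=[#4:7@95] asks=[#3:10@98 #1:3@105]
After op 5 [order #5] limit_buy(price=96, qty=4): fills=none; bids=[#5:4@96 #4:7@95] asks=[#3:10@98 #1:3@105]
After op 6 [order #6] limit_buy(price=104, qty=10): fills=#6x#3:10@98; bids=[#5:4@96 #4:7@95] asks=[#1:3@105]
After op 7 [order #7] limit_buy(price=103, qty=5): fills=none; bids=[#7:5@103 #5:4@96 #4:7@95] asks=[#1:3@105]

Answer: bid=- ask=105
bid=- ask=105
bid=- ask=98
bid=95 ask=98
bid=96 ask=98
bid=96 ask=105
bid=103 ask=105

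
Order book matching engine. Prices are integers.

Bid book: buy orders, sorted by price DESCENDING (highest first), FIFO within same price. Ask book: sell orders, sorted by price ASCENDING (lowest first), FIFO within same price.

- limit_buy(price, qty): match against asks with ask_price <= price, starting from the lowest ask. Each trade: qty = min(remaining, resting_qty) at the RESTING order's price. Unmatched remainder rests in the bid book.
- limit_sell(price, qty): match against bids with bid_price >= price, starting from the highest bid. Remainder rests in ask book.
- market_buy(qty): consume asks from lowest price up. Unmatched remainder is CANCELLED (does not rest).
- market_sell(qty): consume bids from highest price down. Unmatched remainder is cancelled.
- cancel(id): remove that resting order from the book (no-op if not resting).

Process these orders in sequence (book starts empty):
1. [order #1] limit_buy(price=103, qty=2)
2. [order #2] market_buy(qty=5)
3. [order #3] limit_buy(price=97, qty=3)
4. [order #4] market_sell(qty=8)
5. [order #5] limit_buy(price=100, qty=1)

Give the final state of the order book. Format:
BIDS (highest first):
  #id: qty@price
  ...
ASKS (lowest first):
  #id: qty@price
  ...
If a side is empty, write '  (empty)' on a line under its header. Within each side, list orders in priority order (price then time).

After op 1 [order #1] limit_buy(price=103, qty=2): fills=none; bids=[#1:2@103] asks=[-]
After op 2 [order #2] market_buy(qty=5): fills=none; bids=[#1:2@103] asks=[-]
After op 3 [order #3] limit_buy(price=97, qty=3): fills=none; bids=[#1:2@103 #3:3@97] asks=[-]
After op 4 [order #4] market_sell(qty=8): fills=#1x#4:2@103 #3x#4:3@97; bids=[-] asks=[-]
After op 5 [order #5] limit_buy(price=100, qty=1): fills=none; bids=[#5:1@100] asks=[-]

Answer: BIDS (highest first):
  #5: 1@100
ASKS (lowest first):
  (empty)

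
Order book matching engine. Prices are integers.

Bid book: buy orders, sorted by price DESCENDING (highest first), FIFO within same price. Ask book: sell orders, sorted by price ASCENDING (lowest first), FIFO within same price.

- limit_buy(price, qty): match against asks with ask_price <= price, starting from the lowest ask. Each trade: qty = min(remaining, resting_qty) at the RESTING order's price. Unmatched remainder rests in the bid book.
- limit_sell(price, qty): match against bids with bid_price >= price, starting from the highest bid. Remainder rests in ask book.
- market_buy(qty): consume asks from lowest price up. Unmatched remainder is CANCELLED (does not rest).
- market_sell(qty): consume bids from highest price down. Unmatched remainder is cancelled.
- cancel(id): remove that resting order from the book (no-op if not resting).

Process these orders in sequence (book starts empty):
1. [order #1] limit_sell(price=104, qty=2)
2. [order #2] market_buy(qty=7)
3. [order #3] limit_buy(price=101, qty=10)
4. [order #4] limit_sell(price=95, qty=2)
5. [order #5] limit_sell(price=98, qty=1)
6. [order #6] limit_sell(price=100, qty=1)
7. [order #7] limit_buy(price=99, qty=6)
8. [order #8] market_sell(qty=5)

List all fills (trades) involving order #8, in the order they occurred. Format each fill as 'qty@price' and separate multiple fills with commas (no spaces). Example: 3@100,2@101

Answer: 5@101

Derivation:
After op 1 [order #1] limit_sell(price=104, qty=2): fills=none; bids=[-] asks=[#1:2@104]
After op 2 [order #2] market_buy(qty=7): fills=#2x#1:2@104; bids=[-] asks=[-]
After op 3 [order #3] limit_buy(price=101, qty=10): fills=none; bids=[#3:10@101] asks=[-]
After op 4 [order #4] limit_sell(price=95, qty=2): fills=#3x#4:2@101; bids=[#3:8@101] asks=[-]
After op 5 [order #5] limit_sell(price=98, qty=1): fills=#3x#5:1@101; bids=[#3:7@101] asks=[-]
After op 6 [order #6] limit_sell(price=100, qty=1): fills=#3x#6:1@101; bids=[#3:6@101] asks=[-]
After op 7 [order #7] limit_buy(price=99, qty=6): fills=none; bids=[#3:6@101 #7:6@99] asks=[-]
After op 8 [order #8] market_sell(qty=5): fills=#3x#8:5@101; bids=[#3:1@101 #7:6@99] asks=[-]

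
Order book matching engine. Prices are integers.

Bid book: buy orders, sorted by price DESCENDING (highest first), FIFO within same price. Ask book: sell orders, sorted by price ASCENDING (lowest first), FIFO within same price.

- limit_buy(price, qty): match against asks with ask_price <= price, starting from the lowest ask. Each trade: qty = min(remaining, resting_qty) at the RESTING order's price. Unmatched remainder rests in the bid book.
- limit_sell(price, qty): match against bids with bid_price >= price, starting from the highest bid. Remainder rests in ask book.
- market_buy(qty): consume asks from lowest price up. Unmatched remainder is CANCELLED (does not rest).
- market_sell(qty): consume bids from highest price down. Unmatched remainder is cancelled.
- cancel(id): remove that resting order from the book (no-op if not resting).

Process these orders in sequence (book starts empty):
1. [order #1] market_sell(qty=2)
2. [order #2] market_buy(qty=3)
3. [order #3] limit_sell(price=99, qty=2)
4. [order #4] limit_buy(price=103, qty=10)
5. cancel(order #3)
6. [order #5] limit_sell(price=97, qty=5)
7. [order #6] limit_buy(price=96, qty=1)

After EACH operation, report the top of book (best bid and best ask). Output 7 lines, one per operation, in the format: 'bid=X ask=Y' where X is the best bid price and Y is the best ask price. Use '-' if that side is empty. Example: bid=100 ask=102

Answer: bid=- ask=-
bid=- ask=-
bid=- ask=99
bid=103 ask=-
bid=103 ask=-
bid=103 ask=-
bid=103 ask=-

Derivation:
After op 1 [order #1] market_sell(qty=2): fills=none; bids=[-] asks=[-]
After op 2 [order #2] market_buy(qty=3): fills=none; bids=[-] asks=[-]
After op 3 [order #3] limit_sell(price=99, qty=2): fills=none; bids=[-] asks=[#3:2@99]
After op 4 [order #4] limit_buy(price=103, qty=10): fills=#4x#3:2@99; bids=[#4:8@103] asks=[-]
After op 5 cancel(order #3): fills=none; bids=[#4:8@103] asks=[-]
After op 6 [order #5] limit_sell(price=97, qty=5): fills=#4x#5:5@103; bids=[#4:3@103] asks=[-]
After op 7 [order #6] limit_buy(price=96, qty=1): fills=none; bids=[#4:3@103 #6:1@96] asks=[-]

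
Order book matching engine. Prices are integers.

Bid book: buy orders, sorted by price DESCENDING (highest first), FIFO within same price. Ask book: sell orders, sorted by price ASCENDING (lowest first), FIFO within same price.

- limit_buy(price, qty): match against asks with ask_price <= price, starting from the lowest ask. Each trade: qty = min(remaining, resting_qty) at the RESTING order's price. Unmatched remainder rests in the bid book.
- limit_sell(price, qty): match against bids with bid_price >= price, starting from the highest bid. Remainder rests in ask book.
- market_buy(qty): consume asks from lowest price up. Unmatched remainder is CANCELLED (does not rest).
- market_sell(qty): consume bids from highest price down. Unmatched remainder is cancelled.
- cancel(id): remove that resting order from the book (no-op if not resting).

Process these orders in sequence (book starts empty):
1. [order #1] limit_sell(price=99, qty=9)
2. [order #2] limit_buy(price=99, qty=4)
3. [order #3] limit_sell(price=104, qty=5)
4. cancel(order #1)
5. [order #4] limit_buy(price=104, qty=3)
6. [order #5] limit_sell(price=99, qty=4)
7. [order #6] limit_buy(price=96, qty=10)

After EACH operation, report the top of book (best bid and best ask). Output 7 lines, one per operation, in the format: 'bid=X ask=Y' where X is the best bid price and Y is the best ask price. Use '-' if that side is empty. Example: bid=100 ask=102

Answer: bid=- ask=99
bid=- ask=99
bid=- ask=99
bid=- ask=104
bid=- ask=104
bid=- ask=99
bid=96 ask=99

Derivation:
After op 1 [order #1] limit_sell(price=99, qty=9): fills=none; bids=[-] asks=[#1:9@99]
After op 2 [order #2] limit_buy(price=99, qty=4): fills=#2x#1:4@99; bids=[-] asks=[#1:5@99]
After op 3 [order #3] limit_sell(price=104, qty=5): fills=none; bids=[-] asks=[#1:5@99 #3:5@104]
After op 4 cancel(order #1): fills=none; bids=[-] asks=[#3:5@104]
After op 5 [order #4] limit_buy(price=104, qty=3): fills=#4x#3:3@104; bids=[-] asks=[#3:2@104]
After op 6 [order #5] limit_sell(price=99, qty=4): fills=none; bids=[-] asks=[#5:4@99 #3:2@104]
After op 7 [order #6] limit_buy(price=96, qty=10): fills=none; bids=[#6:10@96] asks=[#5:4@99 #3:2@104]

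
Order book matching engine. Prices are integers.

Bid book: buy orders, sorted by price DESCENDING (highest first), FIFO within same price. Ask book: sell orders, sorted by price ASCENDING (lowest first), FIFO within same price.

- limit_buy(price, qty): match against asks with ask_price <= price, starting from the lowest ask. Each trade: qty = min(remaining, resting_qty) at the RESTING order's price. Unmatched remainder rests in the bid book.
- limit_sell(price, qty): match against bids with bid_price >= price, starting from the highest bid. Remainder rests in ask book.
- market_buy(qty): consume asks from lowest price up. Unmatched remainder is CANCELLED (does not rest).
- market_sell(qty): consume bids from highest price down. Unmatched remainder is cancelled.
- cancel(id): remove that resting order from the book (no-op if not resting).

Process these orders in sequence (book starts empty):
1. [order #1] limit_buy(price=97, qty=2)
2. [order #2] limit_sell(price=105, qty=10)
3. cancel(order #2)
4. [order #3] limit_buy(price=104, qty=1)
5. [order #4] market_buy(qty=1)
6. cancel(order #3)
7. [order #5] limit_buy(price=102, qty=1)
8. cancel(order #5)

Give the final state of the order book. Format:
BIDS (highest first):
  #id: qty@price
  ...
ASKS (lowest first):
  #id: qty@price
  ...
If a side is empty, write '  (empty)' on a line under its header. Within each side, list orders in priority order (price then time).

After op 1 [order #1] limit_buy(price=97, qty=2): fills=none; bids=[#1:2@97] asks=[-]
After op 2 [order #2] limit_sell(price=105, qty=10): fills=none; bids=[#1:2@97] asks=[#2:10@105]
After op 3 cancel(order #2): fills=none; bids=[#1:2@97] asks=[-]
After op 4 [order #3] limit_buy(price=104, qty=1): fills=none; bids=[#3:1@104 #1:2@97] asks=[-]
After op 5 [order #4] market_buy(qty=1): fills=none; bids=[#3:1@104 #1:2@97] asks=[-]
After op 6 cancel(order #3): fills=none; bids=[#1:2@97] asks=[-]
After op 7 [order #5] limit_buy(price=102, qty=1): fills=none; bids=[#5:1@102 #1:2@97] asks=[-]
After op 8 cancel(order #5): fills=none; bids=[#1:2@97] asks=[-]

Answer: BIDS (highest first):
  #1: 2@97
ASKS (lowest first):
  (empty)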